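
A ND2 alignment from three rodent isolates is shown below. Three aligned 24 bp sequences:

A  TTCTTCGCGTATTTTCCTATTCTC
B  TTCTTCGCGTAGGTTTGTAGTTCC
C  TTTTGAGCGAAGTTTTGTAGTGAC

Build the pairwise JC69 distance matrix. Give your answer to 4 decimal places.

A–B: 7/24 sites differ → p ≈ 0.291667, d = −0.75 ln(1 − 0.388889) = 0.369358 ≈ 0.3694.
A–C: 10/24 sites differ → p ≈ 0.416667, d = −0.75 ln(1 − 0.555556) = 0.608198 ≈ 0.6082.
B–C: 7/24 sites differ → p ≈ 0.291667, d = −0.75 ln(1 − 0.388889) = 0.369358 ≈ 0.3694.

d(A,B) = 0.3694, d(A,C) = 0.6082, d(B,C) = 0.3694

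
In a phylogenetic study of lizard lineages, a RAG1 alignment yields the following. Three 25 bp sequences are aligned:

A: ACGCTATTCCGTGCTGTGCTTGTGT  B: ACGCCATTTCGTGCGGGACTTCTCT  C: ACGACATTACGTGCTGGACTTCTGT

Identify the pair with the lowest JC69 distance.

B and C

A–B: 7/25 differ, p = 0.280, d = 0.351.
A–C: 6/25 differ, p = 0.240, d = 0.289.
B–C: 4/25 differ, p = 0.160, d = 0.180.
The smallest distance is between B and C.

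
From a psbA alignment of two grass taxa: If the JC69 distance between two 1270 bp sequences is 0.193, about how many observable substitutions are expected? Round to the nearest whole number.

216

Invert JC69: p = (3/4)(1 − e^(−4d/3)) = 0.75 × (1 − e^(-0.257333)) = 0.75 × (1 − 0.773111) = 0.170167.
Expected differing sites = pL ≈ 0.170167 × 1270 = 216.11209 ≈ 216.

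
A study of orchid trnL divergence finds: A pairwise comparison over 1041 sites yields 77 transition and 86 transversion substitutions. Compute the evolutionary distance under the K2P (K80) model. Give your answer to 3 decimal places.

0.176

P = 77/1041 ≈ 0.073967 and Q = 86/1041 ≈ 0.082613.
Under the Kimura two-parameter model, d = −½ ln(1 − 2P − Q) − ¼ ln(1 − 2Q).
1 − 2P − Q = 0.769453, giving −½ ln(0.769453) = 0.131038.
1 − 2Q = 0.834774, giving −¼ ln(0.834774) = 0.045149.
d = 0.131038 + 0.045149 = 0.176187.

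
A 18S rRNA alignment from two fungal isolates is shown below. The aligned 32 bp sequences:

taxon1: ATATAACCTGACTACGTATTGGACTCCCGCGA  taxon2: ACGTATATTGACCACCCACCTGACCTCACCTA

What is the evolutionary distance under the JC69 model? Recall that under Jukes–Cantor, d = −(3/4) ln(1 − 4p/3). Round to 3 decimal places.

0.824

The sequences differ at 16 of 32 sites, so p = 16/32 = 0.5.
d = −(3/4) ln(1 − 4p/3) = −0.75 ln(1 − 0.666667) = −0.75 ln(0.333333)
  = −0.75 × (-1.098613) = 0.823960 substitutions/site.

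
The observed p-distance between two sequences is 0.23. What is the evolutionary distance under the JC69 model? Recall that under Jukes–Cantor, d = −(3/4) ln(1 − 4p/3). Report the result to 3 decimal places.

d = −(3/4) ln(1 − 4p/3) = −0.75 ln(1 − 0.306667) = −0.75 ln(0.693333)
  = −0.75 × (-0.366245) = 0.274684 substitutions/site.

0.275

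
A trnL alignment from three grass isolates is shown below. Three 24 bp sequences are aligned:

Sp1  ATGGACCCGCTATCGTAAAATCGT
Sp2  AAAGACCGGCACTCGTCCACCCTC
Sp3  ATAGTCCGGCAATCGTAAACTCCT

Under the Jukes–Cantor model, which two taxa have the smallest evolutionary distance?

Sp1 and Sp3

Sp1–Sp2: 11/24 differ, p = 0.458, d = 0.708.
Sp1–Sp3: 6/24 differ, p = 0.250, d = 0.304.
Sp2–Sp3: 8/24 differ, p = 0.333, d = 0.441.
The smallest distance is between Sp1 and Sp3.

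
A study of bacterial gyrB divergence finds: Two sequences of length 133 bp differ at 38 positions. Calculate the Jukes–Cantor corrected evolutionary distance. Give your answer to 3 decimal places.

p = 38/133 ≈ 0.285714.
d = −(3/4) ln(1 − 4p/3) = −0.75 ln(1 − 0.380952) = −0.75 ln(0.619048)
  = −0.75 × (-0.479572) = 0.359679 substitutions/site.

0.360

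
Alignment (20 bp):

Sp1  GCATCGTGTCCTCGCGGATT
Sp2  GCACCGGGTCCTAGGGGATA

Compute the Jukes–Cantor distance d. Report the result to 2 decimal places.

The sequences differ at 5 of 20 sites (4, 7, 13, 15, 20), so p = 5/20 = 0.25.
d = −(3/4) ln(1 − 4p/3) = −0.75 ln(1 − 0.333333) = −0.75 ln(0.666667)
  = −0.75 × (-0.405465) = 0.304099 substitutions/site.

0.30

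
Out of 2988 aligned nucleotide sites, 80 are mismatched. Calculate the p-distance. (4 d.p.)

p = 80/2988 = 0.026773… ≈ 0.0268 (to 4 d.p.).

0.0268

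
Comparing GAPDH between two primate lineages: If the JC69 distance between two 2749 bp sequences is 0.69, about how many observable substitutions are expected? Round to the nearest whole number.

1240

Invert JC69: p = (3/4)(1 − e^(−4d/3)) = 0.75 × (1 − e^(-0.92)) = 0.75 × (1 − 0.398519) = 0.451111.
Expected differing sites = pL ≈ 0.451111 × 2749 = 1240.104139 ≈ 1240.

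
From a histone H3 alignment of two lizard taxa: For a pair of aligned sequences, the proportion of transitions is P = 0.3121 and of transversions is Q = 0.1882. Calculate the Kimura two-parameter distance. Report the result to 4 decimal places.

Under the Kimura two-parameter model, d = −½ ln(1 − 2P − Q) − ¼ ln(1 − 2Q).
1 − 2P − Q = 0.1876, giving −½ ln(0.1876) = 0.836722.
1 − 2Q = 0.6236, giving −¼ ln(0.6236) = 0.118062.
d = 0.836722 + 0.118062 = 0.954784.

0.9548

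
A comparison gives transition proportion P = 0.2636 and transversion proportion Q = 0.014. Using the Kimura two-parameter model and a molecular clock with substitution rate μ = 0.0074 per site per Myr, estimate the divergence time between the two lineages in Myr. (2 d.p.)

Under the Kimura two-parameter model, d = −½ ln(1 − 2P − Q) − ¼ ln(1 − 2Q).
1 − 2P − Q = 0.4588, giving −½ ln(0.4588) = 0.389570.
1 − 2Q = 0.972, giving −¼ ln(0.972) = 0.007100.
d = 0.389570 + 0.007100 = 0.396670.
Under a molecular clock d = 2μt, so t = d/(2μ) = 0.396670 / (2 × 0.0074) = 26.80 Myr.

26.80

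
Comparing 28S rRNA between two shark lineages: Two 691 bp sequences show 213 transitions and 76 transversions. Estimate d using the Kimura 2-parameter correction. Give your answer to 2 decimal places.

P = 213/691 ≈ 0.308249 and Q = 76/691 ≈ 0.109986.
Under the Kimura two-parameter model, d = −½ ln(1 − 2P − Q) − ¼ ln(1 − 2Q).
1 − 2P − Q = 0.273516, giving −½ ln(0.273516) = 0.648198.
1 − 2Q = 0.780028, giving −¼ ln(0.780028) = 0.062106.
d = 0.648198 + 0.062106 = 0.710304.

0.71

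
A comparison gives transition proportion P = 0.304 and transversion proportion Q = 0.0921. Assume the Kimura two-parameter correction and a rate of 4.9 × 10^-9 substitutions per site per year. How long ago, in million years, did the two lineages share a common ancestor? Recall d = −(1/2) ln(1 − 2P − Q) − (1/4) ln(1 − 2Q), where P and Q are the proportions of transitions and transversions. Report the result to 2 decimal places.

66.64

Under the Kimura two-parameter model, d = −½ ln(1 − 2P − Q) − ¼ ln(1 − 2Q).
1 − 2P − Q = 0.2999, giving −½ ln(0.2999) = 0.602153.
1 − 2Q = 0.8158, giving −¼ ln(0.8158) = 0.050897.
d = 0.602153 + 0.050897 = 0.653050.
Under a molecular clock d = 2μt, so t = d/(2μ) = 0.653050 / (2 × 4.9 × 10^-9) = 66.64 million years.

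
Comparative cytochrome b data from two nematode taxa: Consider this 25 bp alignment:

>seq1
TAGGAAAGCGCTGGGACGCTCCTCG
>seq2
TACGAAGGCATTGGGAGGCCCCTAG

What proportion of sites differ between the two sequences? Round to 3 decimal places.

0.280

The sequences differ at 7 of 25 positions (sites 3, 7, 10, 11, 17, 20, 24).
p = 7/25 = 0.280.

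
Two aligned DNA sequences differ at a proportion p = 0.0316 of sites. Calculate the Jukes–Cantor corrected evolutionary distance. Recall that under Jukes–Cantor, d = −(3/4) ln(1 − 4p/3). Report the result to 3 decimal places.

0.032

d = −(3/4) ln(1 − 4p/3) = −0.75 ln(1 − 0.042133) = −0.75 ln(0.957867)
  = −0.75 × (-0.043046) = 0.032285 substitutions/site.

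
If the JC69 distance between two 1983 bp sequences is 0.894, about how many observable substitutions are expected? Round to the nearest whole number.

Invert JC69: p = (3/4)(1 − e^(−4d/3)) = 0.75 × (1 − e^(-1.192)) = 0.75 × (1 − 0.303613) = 0.522290.
Expected differing sites = pL ≈ 0.522290 × 1983 = 1035.70107 ≈ 1036.

1036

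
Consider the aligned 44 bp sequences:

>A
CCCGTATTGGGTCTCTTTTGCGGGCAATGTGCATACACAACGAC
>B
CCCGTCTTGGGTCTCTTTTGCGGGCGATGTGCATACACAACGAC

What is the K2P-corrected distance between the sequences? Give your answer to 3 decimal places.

Of 44 sites, 1 differences are transitions and 1 are transversions, so P = 1/44 ≈ 0.022727 and Q = 1/44 ≈ 0.022727.
Under the Kimura two-parameter model, d = −½ ln(1 − 2P − Q) − ¼ ln(1 − 2Q).
1 − 2P − Q = 0.931819, giving −½ ln(0.931819) = 0.035308.
1 − 2Q = 0.954546, giving −¼ ln(0.954546) = 0.011630.
d = 0.035308 + 0.011630 = 0.046938.

0.047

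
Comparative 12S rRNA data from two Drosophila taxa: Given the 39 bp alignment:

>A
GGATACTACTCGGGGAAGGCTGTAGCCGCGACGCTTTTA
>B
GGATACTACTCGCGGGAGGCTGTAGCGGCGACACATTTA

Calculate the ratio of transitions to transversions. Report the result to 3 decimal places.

0.667

Transitions are A↔G and C↔T; transversions are all other mismatches.
Transitions: 2. Transversions: 3.
R = 2/3 = 0.666666… ≈ 0.667 (to 3 d.p.).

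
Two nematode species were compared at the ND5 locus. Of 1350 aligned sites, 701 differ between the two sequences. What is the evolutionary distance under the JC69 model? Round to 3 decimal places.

p = 701/1350 ≈ 0.519259.
d = −(3/4) ln(1 − 4p/3) = −0.75 ln(1 − 0.692345) = −0.75 ln(0.307655)
  = −0.75 × (-1.178776) = 0.884082 substitutions/site.

0.884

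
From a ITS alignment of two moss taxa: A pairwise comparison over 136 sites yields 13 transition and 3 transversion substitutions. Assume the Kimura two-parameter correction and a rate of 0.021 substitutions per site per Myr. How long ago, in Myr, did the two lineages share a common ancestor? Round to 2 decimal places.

3.12

P = 13/136 ≈ 0.095588 and Q = 3/136 ≈ 0.022059.
Under the Kimura two-parameter model, d = −½ ln(1 − 2P − Q) − ¼ ln(1 − 2Q).
1 − 2P − Q = 0.786765, giving −½ ln(0.786765) = 0.119913.
1 − 2Q = 0.955882, giving −¼ ln(0.955882) = 0.011280.
d = 0.119913 + 0.011280 = 0.131193.
Under a molecular clock d = 2μt, so t = d/(2μ) = 0.131193 / (2 × 0.021) = 3.12 Myr.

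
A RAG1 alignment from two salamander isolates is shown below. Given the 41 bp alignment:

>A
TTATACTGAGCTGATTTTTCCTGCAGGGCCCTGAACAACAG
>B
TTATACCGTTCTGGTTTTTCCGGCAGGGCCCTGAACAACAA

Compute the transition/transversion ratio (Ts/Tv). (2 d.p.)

1.00

Transitions are A↔G and C↔T; transversions are all other mismatches.
Transitions: 3. Transversions: 3.
R = 3/3 = 1.00.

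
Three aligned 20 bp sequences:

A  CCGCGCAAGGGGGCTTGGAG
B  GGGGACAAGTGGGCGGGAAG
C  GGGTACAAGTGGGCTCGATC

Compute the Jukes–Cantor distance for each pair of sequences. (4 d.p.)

A–B: 8/20 sites differ → p = 0.4, d = −0.75 ln(1 − 0.533333) = 0.571605 ≈ 0.5716.
A–C: 9/20 sites differ → p = 0.45, d = −0.75 ln(1 − 0.6) = 0.687218 ≈ 0.6872.
B–C: 5/20 sites differ → p = 0.25, d = −0.75 ln(1 − 0.333333) = 0.304098 ≈ 0.3041.

d(A,B) = 0.5716, d(A,C) = 0.6872, d(B,C) = 0.3041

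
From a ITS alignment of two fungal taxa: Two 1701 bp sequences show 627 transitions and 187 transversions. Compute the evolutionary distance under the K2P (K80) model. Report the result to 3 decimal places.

P = 627/1701 ≈ 0.368607 and Q = 187/1701 ≈ 0.109935.
Under the Kimura two-parameter model, d = −½ ln(1 − 2P − Q) − ¼ ln(1 − 2Q).
1 − 2P − Q = 0.152851, giving −½ ln(0.152851) = 0.939146.
1 − 2Q = 0.78013, giving −¼ ln(0.78013) = 0.062074.
d = 0.939146 + 0.062074 = 1.001220.

1.001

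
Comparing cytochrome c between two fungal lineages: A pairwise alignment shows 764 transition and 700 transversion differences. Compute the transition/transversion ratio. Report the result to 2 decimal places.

R = 764/700 = 1.091428… ≈ 1.09 (to 2 d.p.).

1.09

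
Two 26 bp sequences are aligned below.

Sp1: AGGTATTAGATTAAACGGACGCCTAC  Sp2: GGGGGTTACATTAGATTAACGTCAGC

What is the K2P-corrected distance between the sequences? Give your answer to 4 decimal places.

Of 26 sites, 7 differences are transitions and 4 are transversions, so P = 7/26 ≈ 0.269231 and Q = 4/26 ≈ 0.153846.
Under the Kimura two-parameter model, d = −½ ln(1 − 2P − Q) − ¼ ln(1 − 2Q).
1 − 2P − Q = 0.307692, giving −½ ln(0.307692) = 0.589328.
1 − 2Q = 0.692308, giving −¼ ln(0.692308) = 0.091931.
d = 0.589328 + 0.091931 = 0.681259.

0.6813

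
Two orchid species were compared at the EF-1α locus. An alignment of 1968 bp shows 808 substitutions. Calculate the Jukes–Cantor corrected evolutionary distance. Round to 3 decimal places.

0.595

p = 808/1968 ≈ 0.410569.
d = −(3/4) ln(1 − 4p/3) = −0.75 ln(1 − 0.547425) = −0.75 ln(0.452575)
  = −0.75 × (-0.792802) = 0.594602 substitutions/site.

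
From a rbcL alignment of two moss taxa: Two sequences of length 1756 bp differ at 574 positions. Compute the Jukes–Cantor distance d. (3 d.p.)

p = 574/1756 ≈ 0.326879.
d = −(3/4) ln(1 − 4p/3) = −0.75 ln(1 − 0.435839) = −0.75 ln(0.564161)
  = −0.75 × (-0.572416) = 0.429312 substitutions/site.

0.429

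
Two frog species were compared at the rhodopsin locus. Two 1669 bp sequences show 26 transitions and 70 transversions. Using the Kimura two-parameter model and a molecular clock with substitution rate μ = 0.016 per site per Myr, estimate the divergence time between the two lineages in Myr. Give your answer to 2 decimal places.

P = 26/1669 ≈ 0.015578 and Q = 70/1669 ≈ 0.041941.
Under the Kimura two-parameter model, d = −½ ln(1 − 2P − Q) − ¼ ln(1 − 2Q).
1 − 2P − Q = 0.926903, giving −½ ln(0.926903) = 0.037953.
1 − 2Q = 0.916118, giving −¼ ln(0.916118) = 0.021903.
d = 0.037953 + 0.021903 = 0.059856.
Under a molecular clock d = 2μt, so t = d/(2μ) = 0.059856 / (2 × 0.016) = 1.87 Myr.

1.87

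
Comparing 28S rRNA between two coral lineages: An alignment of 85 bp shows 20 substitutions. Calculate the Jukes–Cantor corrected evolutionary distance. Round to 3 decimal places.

p = 20/85 ≈ 0.235294.
d = −(3/4) ln(1 − 4p/3) = −0.75 ln(1 − 0.313725) = −0.75 ln(0.686275)
  = −0.75 × (-0.376477) = 0.282358 substitutions/site.

0.282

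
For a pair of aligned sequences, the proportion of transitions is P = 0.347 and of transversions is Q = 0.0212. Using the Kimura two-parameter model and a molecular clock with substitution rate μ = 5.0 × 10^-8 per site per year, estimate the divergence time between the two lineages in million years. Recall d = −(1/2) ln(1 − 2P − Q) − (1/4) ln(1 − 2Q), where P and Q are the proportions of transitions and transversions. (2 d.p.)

Under the Kimura two-parameter model, d = −½ ln(1 − 2P − Q) − ¼ ln(1 − 2Q).
1 − 2P − Q = 0.2848, giving −½ ln(0.2848) = 0.627984.
1 − 2Q = 0.9576, giving −¼ ln(0.9576) = 0.010831.
d = 0.627984 + 0.010831 = 0.638815.
Under a molecular clock d = 2μt, so t = d/(2μ) = 0.638815 / (2 × 5.0 × 10^-8) = 6.39 million years.

6.39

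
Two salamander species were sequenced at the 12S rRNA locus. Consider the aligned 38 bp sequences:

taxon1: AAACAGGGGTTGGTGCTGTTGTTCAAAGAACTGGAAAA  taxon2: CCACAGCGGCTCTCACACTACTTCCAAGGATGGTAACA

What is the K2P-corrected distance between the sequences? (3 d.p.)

Of 38 sites, 5 differences are transitions and 13 are transversions, so P = 5/38 ≈ 0.131579 and Q = 13/38 ≈ 0.342105.
Under the Kimura two-parameter model, d = −½ ln(1 − 2P − Q) − ¼ ln(1 − 2Q).
1 − 2P − Q = 0.394737, giving −½ ln(0.394737) = 0.464768.
1 − 2Q = 0.31579, giving −¼ ln(0.31579) = 0.288169.
d = 0.464768 + 0.288169 = 0.752937.

0.753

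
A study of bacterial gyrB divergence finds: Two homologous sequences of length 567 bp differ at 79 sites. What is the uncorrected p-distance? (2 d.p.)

0.14

p = 79/567 = 0.139329… ≈ 0.14 (to 2 d.p.).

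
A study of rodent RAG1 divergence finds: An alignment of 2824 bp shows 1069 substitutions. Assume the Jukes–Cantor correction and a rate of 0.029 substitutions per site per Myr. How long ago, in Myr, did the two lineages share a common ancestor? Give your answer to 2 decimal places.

p = 1069/2824 ≈ 0.378541.
d = −(3/4) ln(1 − 4p/3) = −0.75 ln(1 − 0.504721) = −0.75 ln(0.495279)
  = −0.75 × (-0.702634) = 0.526976 substitutions/site.
Under a molecular clock d = 2μt, so t = d/(2μ) = 0.526976 / (2 × 0.029) = 9.09 Myr.

9.09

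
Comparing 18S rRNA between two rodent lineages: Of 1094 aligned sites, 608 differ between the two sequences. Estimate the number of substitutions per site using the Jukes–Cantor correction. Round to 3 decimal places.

1.013

p = 608/1094 ≈ 0.555759.
d = −(3/4) ln(1 − 4p/3) = −0.75 ln(1 − 0.741012) = −0.75 ln(0.258988)
  = −0.75 × (-1.350974) = 1.013231 substitutions/site.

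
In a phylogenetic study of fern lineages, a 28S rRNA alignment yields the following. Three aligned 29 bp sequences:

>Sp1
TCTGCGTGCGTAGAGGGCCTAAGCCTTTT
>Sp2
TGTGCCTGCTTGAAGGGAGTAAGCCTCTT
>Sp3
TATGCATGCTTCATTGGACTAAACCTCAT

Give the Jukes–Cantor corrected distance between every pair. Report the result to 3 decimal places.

d(Sp1,Sp2) = 0.344, d(Sp1,Sp3) = 0.529, d(Sp2,Sp3) = 0.344

Sp1–Sp2: 8/29 sites differ → p ≈ 0.275862, d = −0.75 ln(1 − 0.367816) = 0.343931 ≈ 0.344.
Sp1–Sp3: 11/29 sites differ → p ≈ 0.37931, d = −0.75 ln(1 − 0.505747) = 0.528531 ≈ 0.529.
Sp2–Sp3: 8/29 sites differ → p ≈ 0.275862, d = −0.75 ln(1 − 0.367816) = 0.343931 ≈ 0.344.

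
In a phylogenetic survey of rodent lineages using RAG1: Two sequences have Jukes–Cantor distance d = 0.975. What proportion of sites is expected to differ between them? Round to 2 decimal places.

0.55

p = (3/4)(1 − e^(−4d/3)) = 0.75 × (1 − e^(-1.3)) = 0.75 × (1 − 0.272532) = 0.545601.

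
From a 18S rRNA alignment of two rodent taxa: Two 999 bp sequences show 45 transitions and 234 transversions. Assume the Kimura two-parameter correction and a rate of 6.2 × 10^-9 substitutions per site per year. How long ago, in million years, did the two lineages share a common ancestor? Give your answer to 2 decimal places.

P = 45/999 ≈ 0.045045 and Q = 234/999 ≈ 0.234234.
Under the Kimura two-parameter model, d = −½ ln(1 − 2P − Q) − ¼ ln(1 − 2Q).
1 − 2P − Q = 0.675676, giving −½ ln(0.675676) = 0.196021.
1 − 2Q = 0.531532, giving −¼ ln(0.531532) = 0.157998.
d = 0.196021 + 0.157998 = 0.354019.
Under a molecular clock d = 2μt, so t = d/(2μ) = 0.354019 / (2 × 6.2 × 10^-9) = 28.55 million years.

28.55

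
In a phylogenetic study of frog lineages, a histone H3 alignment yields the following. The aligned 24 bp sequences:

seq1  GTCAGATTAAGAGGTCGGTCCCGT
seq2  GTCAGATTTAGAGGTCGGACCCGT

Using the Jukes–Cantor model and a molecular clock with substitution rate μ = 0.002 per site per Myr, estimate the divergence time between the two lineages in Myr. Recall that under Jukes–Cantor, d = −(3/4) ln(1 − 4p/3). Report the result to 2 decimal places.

The sequences differ at 2 of 24 sites (9, 19), so p = 2/24 ≈ 0.083333.
d = −(3/4) ln(1 − 4p/3) = −0.75 ln(1 − 0.111111) = −0.75 ln(0.888889)
  = −0.75 × (-0.117783) = 0.088337 substitutions/site.
Under a molecular clock d = 2μt, so t = d/(2μ) = 0.088337 / (2 × 0.002) = 22.08 Myr.

22.08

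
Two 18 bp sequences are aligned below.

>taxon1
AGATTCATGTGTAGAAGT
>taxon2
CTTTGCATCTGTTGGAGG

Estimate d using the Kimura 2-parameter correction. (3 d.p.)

Of 18 sites, 1 differences are transitions and 7 are transversions, so P = 1/18 ≈ 0.055556 and Q = 7/18 ≈ 0.388889.
Under the Kimura two-parameter model, d = −½ ln(1 − 2P − Q) − ¼ ln(1 − 2Q).
1 − 2P − Q = 0.499999, giving −½ ln(0.499999) = 0.346575.
1 − 2Q = 0.222222, giving −¼ ln(0.222222) = 0.376020.
d = 0.346575 + 0.376020 = 0.722595.

0.723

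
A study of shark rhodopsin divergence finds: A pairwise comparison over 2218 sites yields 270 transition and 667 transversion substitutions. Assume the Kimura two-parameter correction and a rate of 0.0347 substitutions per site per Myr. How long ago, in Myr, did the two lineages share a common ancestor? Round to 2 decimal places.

P = 270/2218 ≈ 0.121731 and Q = 667/2218 ≈ 0.300721.
Under the Kimura two-parameter model, d = −½ ln(1 − 2P − Q) − ¼ ln(1 − 2Q).
1 − 2P − Q = 0.455817, giving −½ ln(0.455817) = 0.392832.
1 − 2Q = 0.398558, giving −¼ ln(0.398558) = 0.229976.
d = 0.392832 + 0.229976 = 0.622808.
Under a molecular clock d = 2μt, so t = d/(2μ) = 0.622808 / (2 × 0.0347) = 8.97 Myr.

8.97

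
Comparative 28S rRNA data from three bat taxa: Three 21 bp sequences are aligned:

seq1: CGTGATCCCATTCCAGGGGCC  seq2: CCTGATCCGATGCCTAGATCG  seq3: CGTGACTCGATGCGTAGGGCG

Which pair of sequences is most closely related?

seq1–seq2: 8/21 differ, p = 0.381, d = 0.532.
seq1–seq3: 8/21 differ, p = 0.381, d = 0.532.
seq2–seq3: 6/21 differ, p = 0.286, d = 0.360.
The smallest distance is between seq2 and seq3.

seq2 and seq3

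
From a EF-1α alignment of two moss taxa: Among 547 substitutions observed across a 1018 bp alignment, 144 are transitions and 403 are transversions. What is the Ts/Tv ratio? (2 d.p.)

0.36

R = 144/403 = 0.357320… ≈ 0.36 (to 2 d.p.).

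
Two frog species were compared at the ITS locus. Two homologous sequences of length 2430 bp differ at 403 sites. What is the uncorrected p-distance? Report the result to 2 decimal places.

0.17

p = 403/2430 = 0.165843… ≈ 0.17 (to 2 d.p.).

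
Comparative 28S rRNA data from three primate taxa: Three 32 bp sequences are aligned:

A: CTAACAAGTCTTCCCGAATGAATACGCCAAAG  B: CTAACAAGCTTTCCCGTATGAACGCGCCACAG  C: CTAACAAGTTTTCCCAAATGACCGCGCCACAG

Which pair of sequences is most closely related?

A–B: 6/32 differ, p = 0.188, d = 0.216.
A–C: 6/32 differ, p = 0.188, d = 0.216.
B–C: 4/32 differ, p = 0.125, d = 0.137.
The smallest distance is between B and C.

B and C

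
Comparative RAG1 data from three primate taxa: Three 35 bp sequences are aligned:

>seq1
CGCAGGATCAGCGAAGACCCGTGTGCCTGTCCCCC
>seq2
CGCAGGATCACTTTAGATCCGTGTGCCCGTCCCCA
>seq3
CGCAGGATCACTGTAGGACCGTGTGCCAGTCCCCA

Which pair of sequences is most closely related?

seq2 and seq3

seq1–seq2: 7/35 differ, p = 0.200, d = 0.233.
seq1–seq3: 7/35 differ, p = 0.200, d = 0.233.
seq2–seq3: 4/35 differ, p = 0.114, d = 0.124.
The smallest distance is between seq2 and seq3.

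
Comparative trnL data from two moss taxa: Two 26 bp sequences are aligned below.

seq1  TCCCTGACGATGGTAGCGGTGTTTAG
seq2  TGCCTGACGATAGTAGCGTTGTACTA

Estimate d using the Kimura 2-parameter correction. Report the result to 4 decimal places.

Of 26 sites, 3 differences are transitions and 4 are transversions, so P = 3/26 ≈ 0.115385 and Q = 4/26 ≈ 0.153846.
Under the Kimura two-parameter model, d = −½ ln(1 − 2P − Q) − ¼ ln(1 − 2Q).
1 − 2P − Q = 0.615384, giving −½ ln(0.615384) = 0.242754.
1 − 2Q = 0.692308, giving −¼ ln(0.692308) = 0.091931.
d = 0.242754 + 0.091931 = 0.334685.

0.3347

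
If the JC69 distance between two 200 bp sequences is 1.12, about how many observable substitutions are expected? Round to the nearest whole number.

116

Invert JC69: p = (3/4)(1 − e^(−4d/3)) = 0.75 × (1 − e^(-1.493333)) = 0.75 × (1 − 0.224623) = 0.581533.
Expected differing sites = pL ≈ 0.581533 × 200 = 116.3066 ≈ 116.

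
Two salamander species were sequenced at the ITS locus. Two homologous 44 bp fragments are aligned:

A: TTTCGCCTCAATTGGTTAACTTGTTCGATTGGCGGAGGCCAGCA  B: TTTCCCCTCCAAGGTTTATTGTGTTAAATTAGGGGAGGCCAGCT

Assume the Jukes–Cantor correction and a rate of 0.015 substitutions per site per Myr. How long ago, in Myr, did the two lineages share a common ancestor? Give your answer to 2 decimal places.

The sequences differ at 13 of 44 sites, so p = 13/44 ≈ 0.295455.
d = −(3/4) ln(1 − 4p/3) = −0.75 ln(1 − 0.39394) = −0.75 ln(0.60606)
  = −0.75 × (-0.500776) = 0.375582 substitutions/site.
Under a molecular clock d = 2μt, so t = d/(2μ) = 0.375582 / (2 × 0.015) = 12.52 Myr.

12.52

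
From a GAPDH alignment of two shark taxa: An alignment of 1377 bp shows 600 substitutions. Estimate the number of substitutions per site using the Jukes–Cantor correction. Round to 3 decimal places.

p = 600/1377 ≈ 0.43573.
d = −(3/4) ln(1 − 4p/3) = −0.75 ln(1 − 0.580973) = −0.75 ln(0.419027)
  = −0.75 × (-0.869820) = 0.652365 substitutions/site.

0.652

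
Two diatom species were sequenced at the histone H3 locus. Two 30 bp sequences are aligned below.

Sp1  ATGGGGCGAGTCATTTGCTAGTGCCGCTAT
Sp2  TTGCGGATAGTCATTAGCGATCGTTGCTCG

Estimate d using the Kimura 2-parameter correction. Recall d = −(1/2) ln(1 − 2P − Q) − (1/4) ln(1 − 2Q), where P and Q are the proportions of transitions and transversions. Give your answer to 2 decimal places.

Of 30 sites, 3 differences are transitions and 9 are transversions, so P = 3/30 = 0.1 and Q = 9/30 = 0.3.
Under the Kimura two-parameter model, d = −½ ln(1 − 2P − Q) − ¼ ln(1 − 2Q).
1 − 2P − Q = 0.5, giving −½ ln(0.5) = 0.346574.
1 − 2Q = 0.4, giving −¼ ln(0.4) = 0.229073.
d = 0.346574 + 0.229073 = 0.575647.

0.58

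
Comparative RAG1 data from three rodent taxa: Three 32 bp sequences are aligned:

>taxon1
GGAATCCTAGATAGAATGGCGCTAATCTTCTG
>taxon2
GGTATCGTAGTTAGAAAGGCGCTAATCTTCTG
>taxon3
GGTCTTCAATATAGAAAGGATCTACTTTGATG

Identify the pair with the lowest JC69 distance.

taxon1–taxon2: 4/32 differ, p = 0.125, d = 0.137.
taxon1–taxon3: 12/32 differ, p = 0.375, d = 0.520.
taxon2–taxon3: 12/32 differ, p = 0.375, d = 0.520.
The smallest distance is between taxon1 and taxon2.

taxon1 and taxon2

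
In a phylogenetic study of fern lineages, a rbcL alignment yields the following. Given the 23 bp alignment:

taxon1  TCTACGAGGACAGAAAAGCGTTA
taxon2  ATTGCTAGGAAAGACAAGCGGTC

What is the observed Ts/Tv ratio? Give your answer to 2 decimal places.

0.33

Transitions are A↔G and C↔T; transversions are all other mismatches.
Transitions: 2. Transversions: 6.
R = 2/6 = 0.333333… ≈ 0.33 (to 2 d.p.).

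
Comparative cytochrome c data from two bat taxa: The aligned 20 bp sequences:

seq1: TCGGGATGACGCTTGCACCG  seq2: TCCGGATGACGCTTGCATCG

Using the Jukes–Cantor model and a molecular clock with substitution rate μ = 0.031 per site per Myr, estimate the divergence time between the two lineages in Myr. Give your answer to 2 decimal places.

1.73

The sequences differ at 2 of 20 sites (3, 18), so p = 2/20 = 0.1.
d = −(3/4) ln(1 − 4p/3) = −0.75 ln(1 − 0.133333) = −0.75 ln(0.866667)
  = −0.75 × (-0.143100) = 0.107325 substitutions/site.
Under a molecular clock d = 2μt, so t = d/(2μ) = 0.107325 / (2 × 0.031) = 1.73 Myr.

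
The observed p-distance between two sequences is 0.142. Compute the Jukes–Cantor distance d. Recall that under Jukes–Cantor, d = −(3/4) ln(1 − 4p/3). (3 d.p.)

d = −(3/4) ln(1 − 4p/3) = −0.75 ln(1 − 0.189333) = −0.75 ln(0.810667)
  = −0.75 × (-0.209898) = 0.157424 substitutions/site.

0.157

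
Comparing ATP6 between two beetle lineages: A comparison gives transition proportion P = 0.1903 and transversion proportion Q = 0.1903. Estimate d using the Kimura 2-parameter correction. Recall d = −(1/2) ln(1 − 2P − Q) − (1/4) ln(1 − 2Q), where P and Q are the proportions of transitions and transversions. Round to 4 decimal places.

0.5428

Under the Kimura two-parameter model, d = −½ ln(1 − 2P − Q) − ¼ ln(1 − 2Q).
1 − 2P − Q = 0.4291, giving −½ ln(0.4291) = 0.423033.
1 − 2Q = 0.6194, giving −¼ ln(0.6194) = 0.119751.
d = 0.423033 + 0.119751 = 0.542784.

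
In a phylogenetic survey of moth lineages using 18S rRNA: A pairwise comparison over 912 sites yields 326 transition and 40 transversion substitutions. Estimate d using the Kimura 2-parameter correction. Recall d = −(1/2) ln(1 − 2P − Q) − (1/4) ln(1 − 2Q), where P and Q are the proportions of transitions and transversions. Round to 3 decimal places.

0.734

P = 326/912 ≈ 0.357456 and Q = 40/912 ≈ 0.04386.
Under the Kimura two-parameter model, d = −½ ln(1 − 2P − Q) − ¼ ln(1 − 2Q).
1 − 2P − Q = 0.241228, giving −½ ln(0.241228) = 0.711006.
1 − 2Q = 0.91228, giving −¼ ln(0.91228) = 0.022952.
d = 0.711006 + 0.022952 = 0.733958.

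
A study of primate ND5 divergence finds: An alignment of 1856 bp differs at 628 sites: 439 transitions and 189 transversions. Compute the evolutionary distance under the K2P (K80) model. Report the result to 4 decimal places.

0.4846

P = 439/1856 ≈ 0.23653 and Q = 189/1856 ≈ 0.101832.
Under the Kimura two-parameter model, d = −½ ln(1 − 2P − Q) − ¼ ln(1 − 2Q).
1 − 2P − Q = 0.425108, giving −½ ln(0.425108) = 0.427706.
1 − 2Q = 0.796336, giving −¼ ln(0.796336) = 0.056934.
d = 0.427706 + 0.056934 = 0.484640.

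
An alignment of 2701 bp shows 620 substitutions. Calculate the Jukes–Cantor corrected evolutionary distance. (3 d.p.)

p = 620/2701 ≈ 0.229545.
d = −(3/4) ln(1 − 4p/3) = −0.75 ln(1 − 0.30606) = −0.75 ln(0.69394)
  = −0.75 × (-0.365370) = 0.274028 substitutions/site.

0.274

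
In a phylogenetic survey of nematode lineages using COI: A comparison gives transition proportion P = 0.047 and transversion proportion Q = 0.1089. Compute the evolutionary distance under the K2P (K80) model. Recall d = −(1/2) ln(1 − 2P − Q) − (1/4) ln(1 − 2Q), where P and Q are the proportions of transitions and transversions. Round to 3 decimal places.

0.175

Under the Kimura two-parameter model, d = −½ ln(1 − 2P − Q) − ¼ ln(1 − 2Q).
1 − 2P − Q = 0.7971, giving −½ ln(0.7971) = 0.113388.
1 − 2Q = 0.7822, giving −¼ ln(0.7822) = 0.061411.
d = 0.113388 + 0.061411 = 0.174799.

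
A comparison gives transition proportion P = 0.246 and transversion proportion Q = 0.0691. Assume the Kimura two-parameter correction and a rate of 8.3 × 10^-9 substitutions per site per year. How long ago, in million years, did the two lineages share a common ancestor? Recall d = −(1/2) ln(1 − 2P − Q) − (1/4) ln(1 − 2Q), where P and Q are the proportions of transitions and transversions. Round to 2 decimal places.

27.04

Under the Kimura two-parameter model, d = −½ ln(1 − 2P − Q) − ¼ ln(1 − 2Q).
1 − 2P − Q = 0.4389, giving −½ ln(0.4389) = 0.411742.
1 − 2Q = 0.8618, giving −¼ ln(0.8618) = 0.037183.
d = 0.411742 + 0.037183 = 0.448925.
Under a molecular clock d = 2μt, so t = d/(2μ) = 0.448925 / (2 × 8.3 × 10^-9) = 27.04 million years.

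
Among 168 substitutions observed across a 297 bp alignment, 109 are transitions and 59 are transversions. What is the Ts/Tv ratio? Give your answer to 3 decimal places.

R = 109/59 = 1.847457… ≈ 1.847 (to 3 d.p.).

1.847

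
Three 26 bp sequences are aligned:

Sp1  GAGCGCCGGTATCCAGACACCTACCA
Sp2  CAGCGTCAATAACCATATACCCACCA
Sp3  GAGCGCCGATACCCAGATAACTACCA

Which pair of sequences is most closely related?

Sp1 and Sp3

Sp1–Sp2: 8/26 differ, p = 0.308, d = 0.396.
Sp1–Sp3: 4/26 differ, p = 0.154, d = 0.172.
Sp2–Sp3: 7/26 differ, p = 0.269, d = 0.334.
The smallest distance is between Sp1 and Sp3.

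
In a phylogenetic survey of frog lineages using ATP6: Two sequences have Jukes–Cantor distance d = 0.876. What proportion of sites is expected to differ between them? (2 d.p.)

0.52

p = (3/4)(1 − e^(−4d/3)) = 0.75 × (1 − e^(-1.168)) = 0.75 × (1 − 0.310988) = 0.516759.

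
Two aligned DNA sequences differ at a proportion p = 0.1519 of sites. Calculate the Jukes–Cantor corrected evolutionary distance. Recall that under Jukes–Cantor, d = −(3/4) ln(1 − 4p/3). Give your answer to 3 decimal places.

d = −(3/4) ln(1 − 4p/3) = −0.75 ln(1 − 0.202533) = −0.75 ln(0.797467)
  = −0.75 × (-0.226315) = 0.169736 substitutions/site.

0.170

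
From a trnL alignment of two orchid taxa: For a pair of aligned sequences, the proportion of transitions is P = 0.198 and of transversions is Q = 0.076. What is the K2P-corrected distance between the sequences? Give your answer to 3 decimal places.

Under the Kimura two-parameter model, d = −½ ln(1 − 2P − Q) − ¼ ln(1 − 2Q).
1 − 2P − Q = 0.528, giving −½ ln(0.528) = 0.319329.
1 − 2Q = 0.848, giving −¼ ln(0.848) = 0.041219.
d = 0.319329 + 0.041219 = 0.360548.

0.361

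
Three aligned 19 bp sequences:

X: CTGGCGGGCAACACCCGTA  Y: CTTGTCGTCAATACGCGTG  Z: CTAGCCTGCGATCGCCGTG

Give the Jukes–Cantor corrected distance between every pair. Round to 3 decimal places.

d(X,Y) = 0.507, d(X,Z) = 0.618, d(Y,Z) = 0.618

X–Y: 7/19 sites differ → p ≈ 0.368421, d = −0.75 ln(1 − 0.491228) = 0.506816 ≈ 0.507.
X–Z: 8/19 sites differ → p ≈ 0.421053, d = −0.75 ln(1 − 0.561404) = 0.618132 ≈ 0.618.
Y–Z: 8/19 sites differ → p ≈ 0.421053, d = −0.75 ln(1 − 0.561404) = 0.618132 ≈ 0.618.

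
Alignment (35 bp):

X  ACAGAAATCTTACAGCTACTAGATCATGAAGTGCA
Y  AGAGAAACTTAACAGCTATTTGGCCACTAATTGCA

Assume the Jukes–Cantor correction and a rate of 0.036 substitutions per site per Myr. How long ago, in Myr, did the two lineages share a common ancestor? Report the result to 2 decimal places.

5.66

The sequences differ at 11 of 35 sites, so p = 11/35 ≈ 0.314286.
d = −(3/4) ln(1 − 4p/3) = −0.75 ln(1 − 0.419048) = −0.75 ln(0.580952)
  = −0.75 × (-0.543087) = 0.407315 substitutions/site.
Under a molecular clock d = 2μt, so t = d/(2μ) = 0.407315 / (2 × 0.036) = 5.66 Myr.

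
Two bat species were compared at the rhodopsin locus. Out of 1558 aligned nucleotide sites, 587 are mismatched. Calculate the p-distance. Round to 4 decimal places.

0.3768

p = 587/1558 = 0.376765… ≈ 0.3768 (to 4 d.p.).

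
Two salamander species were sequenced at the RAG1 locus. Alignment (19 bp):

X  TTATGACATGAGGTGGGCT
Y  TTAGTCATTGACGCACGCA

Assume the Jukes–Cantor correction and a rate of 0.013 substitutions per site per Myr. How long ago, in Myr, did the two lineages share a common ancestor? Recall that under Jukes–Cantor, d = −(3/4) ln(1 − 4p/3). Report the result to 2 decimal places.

34.90

The sequences differ at 10 of 19 sites (4, 5, 6, 7, 8, 12, 14, 15, 16, 19), so p = 10/19 ≈ 0.526316.
d = −(3/4) ln(1 − 4p/3) = −0.75 ln(1 − 0.701755) = −0.75 ln(0.298245)
  = −0.75 × (-1.209840) = 0.907380 substitutions/site.
Under a molecular clock d = 2μt, so t = d/(2μ) = 0.907380 / (2 × 0.013) = 34.90 Myr.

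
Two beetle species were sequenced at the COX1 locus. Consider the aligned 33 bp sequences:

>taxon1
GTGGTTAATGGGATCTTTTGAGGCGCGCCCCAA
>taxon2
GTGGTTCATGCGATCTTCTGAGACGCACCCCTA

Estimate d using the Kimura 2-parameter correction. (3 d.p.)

0.209

Of 33 sites, 3 differences are transitions and 3 are transversions, so P = 3/33 ≈ 0.090909 and Q = 3/33 ≈ 0.090909.
Under the Kimura two-parameter model, d = −½ ln(1 − 2P − Q) − ¼ ln(1 − 2Q).
1 − 2P − Q = 0.727273, giving −½ ln(0.727273) = 0.159227.
1 − 2Q = 0.818182, giving −¼ ln(0.818182) = 0.050168.
d = 0.159227 + 0.050168 = 0.209395.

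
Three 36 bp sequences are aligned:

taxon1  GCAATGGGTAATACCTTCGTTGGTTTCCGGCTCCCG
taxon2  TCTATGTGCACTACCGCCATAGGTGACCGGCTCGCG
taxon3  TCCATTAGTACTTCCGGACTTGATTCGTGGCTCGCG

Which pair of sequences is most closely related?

taxon1–taxon2: 12/36 differ, p = 0.333, d = 0.441.
taxon1–taxon3: 15/36 differ, p = 0.417, d = 0.608.
taxon2–taxon3: 14/36 differ, p = 0.389, d = 0.548.
The smallest distance is between taxon1 and taxon2.

taxon1 and taxon2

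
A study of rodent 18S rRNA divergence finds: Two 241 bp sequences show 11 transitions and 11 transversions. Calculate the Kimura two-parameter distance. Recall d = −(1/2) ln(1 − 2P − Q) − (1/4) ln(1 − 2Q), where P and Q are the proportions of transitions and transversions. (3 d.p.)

0.098

P = 11/241 ≈ 0.045643 and Q = 11/241 ≈ 0.045643.
Under the Kimura two-parameter model, d = −½ ln(1 − 2P − Q) − ¼ ln(1 − 2Q).
1 − 2P − Q = 0.863071, giving −½ ln(0.863071) = 0.073629.
1 − 2Q = 0.908714, giving −¼ ln(0.908714) = 0.023931.
d = 0.073629 + 0.023931 = 0.097560.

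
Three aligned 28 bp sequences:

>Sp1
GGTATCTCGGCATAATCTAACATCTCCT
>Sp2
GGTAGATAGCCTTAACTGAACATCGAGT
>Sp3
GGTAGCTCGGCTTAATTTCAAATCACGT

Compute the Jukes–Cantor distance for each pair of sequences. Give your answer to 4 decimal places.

d(Sp1,Sp2) = 0.5565, d(Sp1,Sp3) = 0.3041, d(Sp2,Sp3) = 0.4197

Sp1–Sp2: 11/28 sites differ → p ≈ 0.392857, d = −0.75 ln(1 − 0.523809) = 0.556452 ≈ 0.5565.
Sp1–Sp3: 7/28 sites differ → p = 0.25, d = −0.75 ln(1 − 0.333333) = 0.304098 ≈ 0.3041.
Sp2–Sp3: 9/28 sites differ → p ≈ 0.321429, d = −0.75 ln(1 − 0.428572) = 0.419713 ≈ 0.4197.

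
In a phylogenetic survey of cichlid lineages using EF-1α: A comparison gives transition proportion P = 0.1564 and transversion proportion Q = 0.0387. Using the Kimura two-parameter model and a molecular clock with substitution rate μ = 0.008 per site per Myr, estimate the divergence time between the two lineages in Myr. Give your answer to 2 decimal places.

14.79

Under the Kimura two-parameter model, d = −½ ln(1 − 2P − Q) − ¼ ln(1 − 2Q).
1 − 2P − Q = 0.6485, giving −½ ln(0.6485) = 0.216547.
1 − 2Q = 0.9226, giving −¼ ln(0.9226) = 0.020140.
d = 0.216547 + 0.020140 = 0.236687.
Under a molecular clock d = 2μt, so t = d/(2μ) = 0.236687 / (2 × 0.008) = 14.79 Myr.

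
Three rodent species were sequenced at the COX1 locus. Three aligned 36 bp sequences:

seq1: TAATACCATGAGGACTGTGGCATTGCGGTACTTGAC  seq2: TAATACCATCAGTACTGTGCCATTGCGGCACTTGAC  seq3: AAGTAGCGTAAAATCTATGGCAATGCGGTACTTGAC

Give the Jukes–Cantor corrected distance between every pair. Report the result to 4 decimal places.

seq1–seq2: 4/36 sites differ → p ≈ 0.111111, d = −0.75 ln(1 − 0.148148) = 0.120257 ≈ 0.1203.
seq1–seq3: 10/36 sites differ → p ≈ 0.277778, d = −0.75 ln(1 − 0.370371) = 0.346968 ≈ 0.3470.
seq2–seq3: 12/36 sites differ → p ≈ 0.333333, d = −0.75 ln(1 − 0.444444) = 0.440839 ≈ 0.4408.

d(seq1,seq2) = 0.1203, d(seq1,seq3) = 0.3470, d(seq2,seq3) = 0.4408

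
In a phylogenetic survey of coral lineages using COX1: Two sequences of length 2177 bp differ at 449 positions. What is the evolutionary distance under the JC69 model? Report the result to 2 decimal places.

p = 449/2177 ≈ 0.206247.
d = −(3/4) ln(1 − 4p/3) = −0.75 ln(1 − 0.274996) = −0.75 ln(0.725004)
  = −0.75 × (-0.321578) = 0.241184 substitutions/site.

0.24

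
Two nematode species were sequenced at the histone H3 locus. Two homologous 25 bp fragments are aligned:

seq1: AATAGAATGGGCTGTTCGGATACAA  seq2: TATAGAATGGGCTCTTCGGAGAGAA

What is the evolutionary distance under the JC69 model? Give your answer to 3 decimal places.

The sequences differ at 4 of 25 sites (1, 14, 21, 23), so p = 4/25 = 0.16.
d = −(3/4) ln(1 − 4p/3) = −0.75 ln(1 − 0.213333) = −0.75 ln(0.786667)
  = −0.75 × (-0.239950) = 0.179963 substitutions/site.

0.180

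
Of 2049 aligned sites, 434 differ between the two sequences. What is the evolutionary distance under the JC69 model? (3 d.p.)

p = 434/2049 ≈ 0.211811.
d = −(3/4) ln(1 − 4p/3) = −0.75 ln(1 − 0.282415) = −0.75 ln(0.717585)
  = −0.75 × (-0.331864) = 0.248898 substitutions/site.

0.249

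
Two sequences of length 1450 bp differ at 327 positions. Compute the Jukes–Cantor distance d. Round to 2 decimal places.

0.27

p = 327/1450 ≈ 0.225517.
d = −(3/4) ln(1 − 4p/3) = −0.75 ln(1 − 0.300689) = −0.75 ln(0.699311)
  = −0.75 × (-0.357660) = 0.268245 substitutions/site.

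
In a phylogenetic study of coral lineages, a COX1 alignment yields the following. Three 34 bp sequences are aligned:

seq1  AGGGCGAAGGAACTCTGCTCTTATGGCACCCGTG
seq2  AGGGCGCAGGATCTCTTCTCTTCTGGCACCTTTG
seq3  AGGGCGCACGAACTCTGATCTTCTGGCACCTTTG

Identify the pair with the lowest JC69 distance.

seq2 and seq3

seq1–seq2: 6/34 differ, p = 0.176, d = 0.201.
seq1–seq3: 6/34 differ, p = 0.176, d = 0.201.
seq2–seq3: 4/34 differ, p = 0.118, d = 0.128.
The smallest distance is between seq2 and seq3.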